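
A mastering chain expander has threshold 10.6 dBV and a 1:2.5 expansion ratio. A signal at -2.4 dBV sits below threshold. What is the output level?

Undershoot = 10.6 − (-2.4) = 13 dB.
At 1:2.5, that expands to 32.5 dB under threshold.
Output = 10.6 − 32.5 = -21.9 dBV.

-21.9 dBV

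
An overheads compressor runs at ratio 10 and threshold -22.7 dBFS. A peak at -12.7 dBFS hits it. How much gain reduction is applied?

9 dB

The signal is 10 dB above threshold.
After 10:1 compression the overshoot becomes 10/10 = 1 dB.
GR = overshoot in − overshoot out = 10 − 1 = 9 dB.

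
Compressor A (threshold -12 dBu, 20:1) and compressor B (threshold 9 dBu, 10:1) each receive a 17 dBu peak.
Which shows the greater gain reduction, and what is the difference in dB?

A, by 20.35 dB

A: 29 dB over, compressed to 1.45 dB over, so 27.55 dB of GR.
B: 8 dB over, compressed to 0.8 dB over, so 7.2 dB of GR.
Difference: 20.35 dB in favour of A.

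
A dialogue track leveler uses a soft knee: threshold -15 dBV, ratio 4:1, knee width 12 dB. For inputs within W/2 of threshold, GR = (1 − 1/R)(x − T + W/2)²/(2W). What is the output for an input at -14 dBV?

-15.53125 dBV

x − T + W/2 = -14 − (-15) + 6 = 7.
GR = (1 − 1/4) × 7² / 24 = 0.75 × 49 / 24 = 1.53125 dB.
Output = -14 − 1.53125 = -15.53125 dBV.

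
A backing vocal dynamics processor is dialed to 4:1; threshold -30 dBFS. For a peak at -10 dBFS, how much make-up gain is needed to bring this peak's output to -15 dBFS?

10 dB

The peak compresses to -30 + 20/4 = -25 dBFS.
To reach -15 dBFS requires -15 − (-25) = 10 dB of make-up.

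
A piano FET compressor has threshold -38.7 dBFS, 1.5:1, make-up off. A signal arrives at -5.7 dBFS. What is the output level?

The input is 33 dB above the -38.7 dBFS threshold.
1.5:1 compression reduces that to 33/1.5 = 22 dB over.
Output = -38.7 + 22 = -16.7 dBFS.

-16.7 dBFS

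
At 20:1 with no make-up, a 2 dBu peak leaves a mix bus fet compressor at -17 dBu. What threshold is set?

Let T be the threshold. Output overshoot = (input overshoot)/R, so -17 − T = (2 − T)/20.
20·(-17 − T) = 2 − T → 19·T = -340 − 2 = -342.
T = -342/19 = -18 dBu.

-18 dBu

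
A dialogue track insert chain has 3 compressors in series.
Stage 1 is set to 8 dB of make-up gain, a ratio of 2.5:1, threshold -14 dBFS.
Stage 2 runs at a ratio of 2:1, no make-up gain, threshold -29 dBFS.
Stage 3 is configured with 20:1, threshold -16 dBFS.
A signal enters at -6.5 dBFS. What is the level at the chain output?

-16 dBFS

Stage 1: overshoot 7.5 dB → 7.5/2.5 = 3 dB → -11 dBFS; +8 dB make-up → -3 dBFS.
Stage 2: 26 dB above -29 dBFS, reduced 2:1 to 13 dB above → -16 dBFS.
Stage 3: -16 dBFS is at or below the -16 dBFS threshold — no compression; output -16 dBFS.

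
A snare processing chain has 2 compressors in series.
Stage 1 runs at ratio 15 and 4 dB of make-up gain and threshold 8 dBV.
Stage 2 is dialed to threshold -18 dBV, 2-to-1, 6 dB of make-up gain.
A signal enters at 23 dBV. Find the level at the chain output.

3.5 dBV

Stage 1: overshoot 15 dB → 15/15 = 1 dB → 9 dBV; +4 dB make-up → 13 dBV.
Stage 2: overshoot 31 dB → 31/2 = 15.5 dB → -2.5 dBV; +6 dB make-up → 3.5 dBV.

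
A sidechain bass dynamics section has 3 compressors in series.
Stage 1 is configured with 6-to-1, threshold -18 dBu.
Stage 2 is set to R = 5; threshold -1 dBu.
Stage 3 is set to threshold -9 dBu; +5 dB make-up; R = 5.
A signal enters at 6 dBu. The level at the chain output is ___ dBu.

Stage 1: 24 dB above -18 dBu, reduced 6:1 to 4 dB above → -14 dBu.
Stage 2: -14 dBu is at or below the -1 dBu threshold — no compression; output -14 dBu.
Stage 3: -14 dBu ≤ -9 dBu, so stage 3 doesn't engage; make-up brings it to -9 dBu.

-9 dBu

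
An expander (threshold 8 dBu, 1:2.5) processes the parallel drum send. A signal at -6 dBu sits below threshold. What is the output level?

-27 dBu

Below threshold, a 1:2.5 expander applies gain = (2.5−1)×(T − x) of attenuation.
(2.5−1) × 14 = 21 dB, so output = -6 − 21 = -27 dBu.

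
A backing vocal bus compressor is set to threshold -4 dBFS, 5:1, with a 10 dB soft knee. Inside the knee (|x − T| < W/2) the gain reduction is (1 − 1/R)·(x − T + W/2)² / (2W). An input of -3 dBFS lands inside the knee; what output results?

-4.44 dBFS

x − T + W/2 = -3 − (-4) + 5 = 6.
GR = (1 − 1/5) × 6² / 20 = 0.8 × 36 / 20 = 1.44 dB.
Output = -3 − 1.44 = -4.44 dBFS.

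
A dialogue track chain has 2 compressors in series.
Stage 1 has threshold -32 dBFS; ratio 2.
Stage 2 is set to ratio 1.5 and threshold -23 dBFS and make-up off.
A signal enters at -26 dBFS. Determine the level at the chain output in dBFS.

Stage 1: 6 dB above -32 dBFS, reduced 2:1 to 3 dB above → -29 dBFS.
Stage 2: below threshold (-29 ≤ -23); passes unchanged; output -29 dBFS.

-29 dBFS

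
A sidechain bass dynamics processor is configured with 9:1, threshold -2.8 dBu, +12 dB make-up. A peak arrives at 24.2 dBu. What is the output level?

12.2 dBu

24.2 dBu sits 27 dB over threshold.
9:1 compression reduces that to 27/9 = 3 dB over.
That puts the output at 0.2 dBu; make-up adds 12 dB, giving 12.2 dBu.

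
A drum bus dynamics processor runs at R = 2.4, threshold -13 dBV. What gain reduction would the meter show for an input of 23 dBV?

23 dBV exceeds the threshold by 36 dB.
A 2.4:1 ratio leaves 15 dB of that excess.
Gain reduction = 36 − 15 = 21 dB.

21 dB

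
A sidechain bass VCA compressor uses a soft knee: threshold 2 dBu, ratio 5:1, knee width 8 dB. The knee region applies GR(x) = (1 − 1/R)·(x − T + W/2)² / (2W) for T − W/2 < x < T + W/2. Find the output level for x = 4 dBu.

2.2 dBu

x − T + W/2 = 4 − 2 + 4 = 6.
GR = (1 − 1/5) × 6² / 16 = 0.8 × 36 / 16 = 1.8 dB.
Output = 4 − 1.8 = 2.2 dBu.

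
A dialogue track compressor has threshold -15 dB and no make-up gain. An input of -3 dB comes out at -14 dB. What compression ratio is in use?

12:1

Input overshoot = -3 − (-15) = 12 dB; output overshoot = -14 − (-15) = 1 dB.
Ratio = 12 / 1 = 12.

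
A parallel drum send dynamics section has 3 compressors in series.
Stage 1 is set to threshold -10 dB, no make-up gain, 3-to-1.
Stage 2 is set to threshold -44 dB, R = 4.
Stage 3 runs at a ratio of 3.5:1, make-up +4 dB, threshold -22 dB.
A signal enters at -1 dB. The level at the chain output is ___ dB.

-30.75 dB

Stage 1: 9 dB above -10 dB, reduced 3:1 to 3 dB above → -7 dB.
Stage 2: -7 dB is 37 dB over -44 dB; at 4:1 that becomes 9.25 dB over, giving -34.75 dB.
Stage 3: -34.75 dB is at or below the -22 dB threshold — no compression; make-up brings it to -30.75 dB.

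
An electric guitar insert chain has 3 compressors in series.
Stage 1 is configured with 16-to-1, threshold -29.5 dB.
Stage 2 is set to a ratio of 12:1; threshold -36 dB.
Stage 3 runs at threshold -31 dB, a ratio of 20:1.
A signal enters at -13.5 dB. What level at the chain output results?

Stage 1: overshoot 16 dB → 16/16 = 1 dB → -28.5 dB.
Stage 2: 7.5 dB above -36 dB, reduced 12:1 to 0.625 dB above → -35.375 dB.
Stage 3: below threshold (-35.375 ≤ -31); passes unchanged; output -35.375 dB.

-35.375 dB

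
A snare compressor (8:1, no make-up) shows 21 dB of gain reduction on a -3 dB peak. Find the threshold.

-27 dB

Gain reduction = -3 − (-24) = 21 dB; output overshoot = GR / (R − 1) = 21 / 7 = 3 dB.
Threshold = output − output overshoot = -24 − 3 = -27 dB.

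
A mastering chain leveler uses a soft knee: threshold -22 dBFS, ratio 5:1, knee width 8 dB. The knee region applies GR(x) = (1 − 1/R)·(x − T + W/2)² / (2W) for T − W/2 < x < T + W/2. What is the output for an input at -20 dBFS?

x − T + W/2 = -20 − (-22) + 4 = 6.
GR = (1 − 1/5) × 6² / 16 = 0.8 × 36 / 16 = 1.8 dB.
Output = -20 − 1.8 = -21.8 dBFS.

-21.8 dBFS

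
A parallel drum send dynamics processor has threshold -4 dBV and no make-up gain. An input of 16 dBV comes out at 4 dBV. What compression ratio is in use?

Input overshoot = 16 − (-4) = 20 dB; output overshoot = 4 − (-4) = 8 dB.
Ratio = 20 / 8 = 2.5.

2.5:1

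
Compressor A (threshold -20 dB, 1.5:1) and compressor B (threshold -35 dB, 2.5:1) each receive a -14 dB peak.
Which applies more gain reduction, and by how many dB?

A: overshoot 6 dB → output overshoot 4 dB → GR 2 dB.
B: overshoot 21 dB → output overshoot 8.4 dB → GR 12.6 dB.
Difference: 10.6 dB in favour of B.

B, by 10.6 dB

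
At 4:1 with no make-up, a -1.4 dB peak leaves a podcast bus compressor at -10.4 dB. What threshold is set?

Let T be the threshold. Output overshoot = (input overshoot)/R, so -10.4 − T = (-1.4 − T)/4.
4·(-10.4 − T) = -1.4 − T → 3·T = -41.6 − (-1.4) = -40.2.
T = -40.2/3 = -13.4 dB.

-13.4 dB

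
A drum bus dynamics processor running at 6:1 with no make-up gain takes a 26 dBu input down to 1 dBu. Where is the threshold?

-4 dBu

Gain reduction = 26 − 1 = 25 dB; output overshoot = GR / (R − 1) = 25 / 5 = 5 dB.
Threshold = output − output overshoot = 1 − 5 = -4 dBu.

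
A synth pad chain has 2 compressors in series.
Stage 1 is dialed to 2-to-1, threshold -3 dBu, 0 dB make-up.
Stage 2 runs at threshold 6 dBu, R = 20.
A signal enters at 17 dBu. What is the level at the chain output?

6.05 dBu

Stage 1: overshoot 20 dB → 20/2 = 10 dB → 7 dBu.
Stage 2: 1 dB above 6 dBu, reduced 20:1 to 0.05 dB above → 6.05 dBu.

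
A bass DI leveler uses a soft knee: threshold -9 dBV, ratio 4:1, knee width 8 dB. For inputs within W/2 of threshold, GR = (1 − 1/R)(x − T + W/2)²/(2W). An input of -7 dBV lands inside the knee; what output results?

-8.6875 dBV

x − T + W/2 = -7 − (-9) + 4 = 6.
GR = (1 − 1/4) × 6² / 16 = 0.75 × 36 / 16 = 1.6875 dB.
Output = -7 − 1.6875 = -8.6875 dBV.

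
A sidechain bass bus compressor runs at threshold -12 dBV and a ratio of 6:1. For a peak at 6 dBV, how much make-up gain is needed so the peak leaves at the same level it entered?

15 dB

Without make-up, output = threshold + overshoot/6 = -12 + 3 = -9 dBV.
Gap to target: 15 dB.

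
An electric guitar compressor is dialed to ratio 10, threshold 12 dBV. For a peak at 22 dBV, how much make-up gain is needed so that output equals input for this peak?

The peak compresses to 12 + 10/10 = 13 dBV.
To reach 22 dBV requires 22 − 13 = 9 dB of make-up.

9 dB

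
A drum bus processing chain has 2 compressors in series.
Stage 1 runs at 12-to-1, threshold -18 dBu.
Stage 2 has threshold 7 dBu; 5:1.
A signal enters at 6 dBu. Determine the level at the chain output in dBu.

-16 dBu

Stage 1: 6 dBu is 24 dB over -18 dBu; at 12:1 that becomes 2 dB over, giving -16 dBu.
Stage 2: -16 dBu is at or below the 7 dBu threshold — no compression; output -16 dBu.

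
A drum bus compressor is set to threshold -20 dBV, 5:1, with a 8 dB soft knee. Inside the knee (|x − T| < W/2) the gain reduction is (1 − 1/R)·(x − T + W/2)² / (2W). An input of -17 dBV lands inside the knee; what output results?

x − T + W/2 = -17 − (-20) + 4 = 7.
GR = (1 − 1/5) × 7² / 16 = 0.8 × 49 / 16 = 2.45 dB.
Output = -17 − 2.45 = -19.45 dBV.

-19.45 dBV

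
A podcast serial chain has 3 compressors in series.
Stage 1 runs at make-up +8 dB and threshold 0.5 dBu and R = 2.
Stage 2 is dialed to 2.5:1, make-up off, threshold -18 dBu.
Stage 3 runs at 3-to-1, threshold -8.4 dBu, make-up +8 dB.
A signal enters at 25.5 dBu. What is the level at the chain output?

1.6 dBu

Stage 1: overshoot 25 dB → 25/2 = 12.5 dB → 13 dBu; +8 dB make-up → 21 dBu.
Stage 2: overshoot 39 dB → 39/2.5 = 15.6 dB → -2.4 dBu.
Stage 3: -2.4 dBu is 6 dB over -8.4 dBu; at 3:1 that becomes 2 dB over, giving -6.4 dBu; +8 dB make-up → 1.6 dBu.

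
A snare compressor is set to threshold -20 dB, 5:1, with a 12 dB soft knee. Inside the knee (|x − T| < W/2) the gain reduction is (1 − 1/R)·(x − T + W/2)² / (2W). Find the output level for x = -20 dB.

x − T + W/2 = -20 − (-20) + 6 = 6.
GR = (1 − 1/5) × 6² / 24 = 0.8 × 36 / 24 = 1.2 dB.
Output = -20 − 1.2 = -21.2 dB.

-21.2 dB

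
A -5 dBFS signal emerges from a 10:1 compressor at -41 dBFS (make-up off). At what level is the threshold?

-45 dBFS

Let T be the threshold. Output overshoot = (input overshoot)/R, so -41 − T = (-5 − T)/10.
10·(-41 − T) = -5 − T → 9·T = -410 − (-5) = -405.
T = -405/9 = -45 dBFS.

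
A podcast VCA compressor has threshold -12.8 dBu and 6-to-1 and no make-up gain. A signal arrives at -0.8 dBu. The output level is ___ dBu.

-10.8 dBu

-0.8 dBu sits 12 dB over threshold.
6:1 compression reduces that to 12/6 = 2 dB over.
So the level is -12.8 + 2 = -10.8 dBu.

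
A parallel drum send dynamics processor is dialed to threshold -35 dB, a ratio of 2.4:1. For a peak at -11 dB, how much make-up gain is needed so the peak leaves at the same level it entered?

Without make-up, output = threshold + overshoot/2.4 = -35 + 10 = -25 dB.
Gap to target: 14 dB.

14 dB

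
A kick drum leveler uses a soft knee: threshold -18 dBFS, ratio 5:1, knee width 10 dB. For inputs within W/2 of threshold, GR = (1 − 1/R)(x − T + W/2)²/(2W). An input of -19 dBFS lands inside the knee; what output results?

x − T + W/2 = -19 − (-18) + 5 = 4.
GR = (1 − 1/5) × 4² / 20 = 0.8 × 16 / 20 = 0.64 dB.
Output = -19 − 0.64 = -19.64 dBFS.

-19.64 dBFS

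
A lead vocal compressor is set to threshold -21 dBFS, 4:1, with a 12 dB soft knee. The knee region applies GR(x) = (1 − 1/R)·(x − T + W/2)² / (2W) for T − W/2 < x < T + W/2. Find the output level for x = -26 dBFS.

x − T + W/2 = -26 − (-21) + 6 = 1.
GR = (1 − 1/4) × 1² / 24 = 0.75 × 1 / 24 = 0.03125 dB.
Output = -26 − 0.03125 = -26.03125 dBFS.

-26.03125 dBFS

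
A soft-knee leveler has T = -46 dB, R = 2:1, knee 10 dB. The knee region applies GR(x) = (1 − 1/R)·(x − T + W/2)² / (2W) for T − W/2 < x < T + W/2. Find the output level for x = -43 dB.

x − T + W/2 = -43 − (-46) + 5 = 8.
GR = (1 − 1/2) × 8² / 20 = 0.5 × 64 / 20 = 1.6 dB.
Output = -43 − 1.6 = -44.6 dB.

-44.6 dB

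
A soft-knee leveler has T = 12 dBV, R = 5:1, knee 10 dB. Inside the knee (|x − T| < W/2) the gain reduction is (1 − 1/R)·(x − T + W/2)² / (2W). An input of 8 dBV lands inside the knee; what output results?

x − T + W/2 = 8 − 12 + 5 = 1.
GR = (1 − 1/5) × 1² / 20 = 0.8 × 1 / 20 = 0.04 dB.
Output = 8 − 0.04 = 7.96 dBV.

7.96 dBV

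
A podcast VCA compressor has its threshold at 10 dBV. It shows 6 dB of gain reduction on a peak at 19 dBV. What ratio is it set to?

3:1

Input overshoot = 19 − 10 = 9 dB.
Output overshoot = 9 − 6 = 3 dB.
Ratio = input overshoot / output overshoot = 9 / 3 = 3.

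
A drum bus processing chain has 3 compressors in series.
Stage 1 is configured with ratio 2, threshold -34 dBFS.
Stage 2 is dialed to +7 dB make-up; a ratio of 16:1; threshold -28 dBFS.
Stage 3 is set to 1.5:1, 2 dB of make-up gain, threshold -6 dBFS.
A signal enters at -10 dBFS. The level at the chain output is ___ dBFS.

-18.625 dBFS

Stage 1: overshoot 24 dB → 24/2 = 12 dB → -22 dBFS.
Stage 2: 6 dB above -28 dBFS, reduced 16:1 to 0.375 dB above → -27.625 dBFS; +7 dB make-up → -20.625 dBFS.
Stage 3: -20.625 dBFS ≤ -6 dBFS, so stage 3 doesn't engage; make-up brings it to -18.625 dBFS.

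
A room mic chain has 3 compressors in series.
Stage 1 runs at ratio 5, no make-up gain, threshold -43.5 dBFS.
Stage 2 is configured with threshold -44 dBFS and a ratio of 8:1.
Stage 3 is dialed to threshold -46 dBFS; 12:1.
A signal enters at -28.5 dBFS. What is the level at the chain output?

-45.796875 dBFS

Stage 1: 15 dB above -43.5 dBFS, reduced 5:1 to 3 dB above → -40.5 dBFS.
Stage 2: -40.5 dBFS is 3.5 dB over -44 dBFS; at 8:1 that becomes 0.4375 dB over, giving -43.5625 dBFS.
Stage 3: 2.4375 dB above -46 dBFS, reduced 12:1 to 0.203125 dB above → -45.796875 dBFS.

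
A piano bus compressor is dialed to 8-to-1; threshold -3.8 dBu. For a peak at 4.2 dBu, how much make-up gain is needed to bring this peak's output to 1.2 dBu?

Without make-up, output = threshold + overshoot/8 = -3.8 + 1 = -2.8 dBu.
Gap to target: 4 dB.

4 dB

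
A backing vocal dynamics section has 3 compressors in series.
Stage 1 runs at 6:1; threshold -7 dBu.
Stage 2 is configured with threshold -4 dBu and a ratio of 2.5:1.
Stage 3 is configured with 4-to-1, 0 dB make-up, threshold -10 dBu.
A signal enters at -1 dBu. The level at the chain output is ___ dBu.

Stage 1: -1 dBu is 6 dB over -7 dBu; at 6:1 that becomes 1 dB over, giving -6 dBu.
Stage 2: -6 dBu is at or below the -4 dBu threshold — no compression; output -6 dBu.
Stage 3: -6 dBu is 4 dB over -10 dBu; at 4:1 that becomes 1 dB over, giving -9 dBu.

-9 dBu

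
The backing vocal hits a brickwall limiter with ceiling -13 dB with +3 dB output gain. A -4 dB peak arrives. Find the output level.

The limiter clamps the peak to its -13 dB ceiling.
Output gain then adds 3 dB: -13 + 3 = -10 dB.

-10 dB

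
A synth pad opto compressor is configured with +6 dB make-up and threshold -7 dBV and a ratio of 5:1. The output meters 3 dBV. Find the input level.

13 dBV

Stripping the +6 dB make-up gives -3 dBV at the gain stage.
That's 4 dB above the -7 dBV threshold.
Undo the ratio: input overshoot = 4 × 5 = 20 dB, giving input = 13 dBV.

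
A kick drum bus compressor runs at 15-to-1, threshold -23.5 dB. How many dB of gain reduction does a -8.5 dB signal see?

-8.5 dB exceeds the threshold by 15 dB.
At 15:1, output sits 15/15 = 1 dB above threshold.
GR = overshoot in − overshoot out = 15 − 1 = 14 dB.

14 dB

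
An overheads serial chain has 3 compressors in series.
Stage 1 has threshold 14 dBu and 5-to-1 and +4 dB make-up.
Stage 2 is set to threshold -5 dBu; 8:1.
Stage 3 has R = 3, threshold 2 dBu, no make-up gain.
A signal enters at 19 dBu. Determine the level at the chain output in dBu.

-2 dBu

Stage 1: 19 dBu is 5 dB over 14 dBu; at 5:1 that becomes 1 dB over, giving 15 dBu; +4 dB make-up → 19 dBu.
Stage 2: 19 dBu is 24 dB over -5 dBu; at 8:1 that becomes 3 dB over, giving -2 dBu.
Stage 3: -2 dBu is at or below the 2 dBu threshold — no compression; output -2 dBu.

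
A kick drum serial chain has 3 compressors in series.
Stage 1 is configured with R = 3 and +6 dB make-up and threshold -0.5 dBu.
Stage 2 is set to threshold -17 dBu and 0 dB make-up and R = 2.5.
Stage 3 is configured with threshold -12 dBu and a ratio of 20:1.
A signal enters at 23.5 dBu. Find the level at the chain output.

Stage 1: 23.5 dBu is 24 dB over -0.5 dBu; at 3:1 that becomes 8 dB over, giving 7.5 dBu; +6 dB make-up → 13.5 dBu.
Stage 2: 30.5 dB above -17 dBu, reduced 2.5:1 to 12.2 dB above → -4.8 dBu.
Stage 3: 7.2 dB above -12 dBu, reduced 20:1 to 0.36 dB above → -11.64 dBu.

-11.64 dBu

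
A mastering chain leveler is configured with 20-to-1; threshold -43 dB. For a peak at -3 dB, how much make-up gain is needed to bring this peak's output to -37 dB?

4 dB

Overshoot 40 dB → 40/20 = 2 dB after compression, so the compressed level is -43 + 2 = -41 dB.
Make-up = target − compressed = -37 − (-41) = 4 dB.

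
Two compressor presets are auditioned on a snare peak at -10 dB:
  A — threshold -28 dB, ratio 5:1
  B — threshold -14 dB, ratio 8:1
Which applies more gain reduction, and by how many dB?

A, by 10.9 dB

A: 18 dB over, compressed to 3.6 dB over, so 14.4 dB of GR.
B: 4 dB over, compressed to 0.5 dB over, so 3.5 dB of GR.
A reduces 10.9 dB more.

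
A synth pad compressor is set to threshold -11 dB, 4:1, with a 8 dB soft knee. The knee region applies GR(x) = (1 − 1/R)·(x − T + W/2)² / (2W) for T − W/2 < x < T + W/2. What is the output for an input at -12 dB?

-12.421875 dB

x − T + W/2 = -12 − (-11) + 4 = 3.
GR = (1 − 1/4) × 3² / 16 = 0.75 × 9 / 16 = 0.421875 dB.
Output = -12 − 0.421875 = -12.421875 dB.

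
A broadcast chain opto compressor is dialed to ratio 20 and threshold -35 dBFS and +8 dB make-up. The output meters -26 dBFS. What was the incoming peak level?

-15 dBFS

Stripping the +8 dB make-up gives -34 dBFS at the gain stage.
The compressed level sits -34 − (-35) = 1 dB over threshold.
Before 20:1 compression the overshoot was 1 × 20 = 20 dB, so input = -35 + 20 = -15 dBFS.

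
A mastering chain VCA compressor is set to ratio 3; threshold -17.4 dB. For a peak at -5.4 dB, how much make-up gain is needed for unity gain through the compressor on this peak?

8 dB

The peak compresses to -17.4 + 12/3 = -13.4 dB.
To reach -5.4 dB requires -5.4 − (-13.4) = 8 dB of make-up.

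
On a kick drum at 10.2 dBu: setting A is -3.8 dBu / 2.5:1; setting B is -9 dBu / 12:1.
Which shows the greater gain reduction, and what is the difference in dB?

B, by 9.2 dB

A: GR = 14 − 14/2.5 = 8.4 dB.
B: GR = 19.2 − 19.2/12 = 17.6 dB.
Difference: 9.2 dB in favour of B.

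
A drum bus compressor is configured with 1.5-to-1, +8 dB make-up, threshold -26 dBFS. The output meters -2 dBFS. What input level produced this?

Stripping the +8 dB make-up gives -10 dBFS at the gain stage.
The compressed level sits -10 − (-26) = 16 dB over threshold.
Undo the ratio: input overshoot = 16 × 1.5 = 24 dB, giving input = -2 dBFS.

-2 dBFS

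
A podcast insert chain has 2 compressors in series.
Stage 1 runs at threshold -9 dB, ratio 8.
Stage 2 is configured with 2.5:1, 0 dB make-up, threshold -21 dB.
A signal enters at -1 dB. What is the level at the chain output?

-15.8 dB

Stage 1: 8 dB above -9 dB, reduced 8:1 to 1 dB above → -8 dB.
Stage 2: 13 dB above -21 dB, reduced 2.5:1 to 5.2 dB above → -15.8 dB.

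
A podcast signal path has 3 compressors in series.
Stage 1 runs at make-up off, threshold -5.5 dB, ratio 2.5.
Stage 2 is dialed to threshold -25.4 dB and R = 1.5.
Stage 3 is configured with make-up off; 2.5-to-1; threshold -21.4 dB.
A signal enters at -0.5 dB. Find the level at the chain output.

Stage 1: -0.5 dB is 5 dB over -5.5 dB; at 2.5:1 that becomes 2 dB over, giving -3.5 dB.
Stage 2: overshoot 21.9 dB → 21.9/1.5 = 14.6 dB → -10.8 dB.
Stage 3: overshoot 10.6 dB → 10.6/2.5 = 4.24 dB → -17.16 dB.

-17.16 dB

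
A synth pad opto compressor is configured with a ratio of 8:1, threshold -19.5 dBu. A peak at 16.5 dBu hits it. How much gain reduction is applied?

31.5 dB

16.5 dBu exceeds the threshold by 36 dB.
At 8:1, output sits 36/8 = 4.5 dB above threshold.
GR = overshoot in − overshoot out = 36 − 4.5 = 31.5 dB.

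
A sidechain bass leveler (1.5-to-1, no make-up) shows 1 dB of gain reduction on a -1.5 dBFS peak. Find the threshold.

-4.5 dBFS

Gain reduction = -1.5 − (-2.5) = 1 dB; output overshoot = GR / (R − 1) = 1 / 0.5 = 2 dB.
Threshold = output − output overshoot = -2.5 − 2 = -4.5 dBFS.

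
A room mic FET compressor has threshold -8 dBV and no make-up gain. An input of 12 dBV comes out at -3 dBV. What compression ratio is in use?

4:1

Input overshoot = 12 − (-8) = 20 dB; output overshoot = -3 − (-8) = 5 dB.
Ratio = 20 / 5 = 4.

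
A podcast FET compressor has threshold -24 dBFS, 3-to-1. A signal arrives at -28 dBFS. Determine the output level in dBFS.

-28 dBFS is 4 dB below the -24 dBFS threshold, so no gain reduction is applied.
Output = input = -28 dBFS.

-28 dBFS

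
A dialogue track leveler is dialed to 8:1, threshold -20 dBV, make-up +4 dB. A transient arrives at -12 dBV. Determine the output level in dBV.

-15 dBV

The input is 8 dB above the -20 dBV threshold.
8:1 compression reduces that to 8/8 = 1 dB over.
That puts the output at -19 dBV; make-up adds 4 dB, giving -15 dBV.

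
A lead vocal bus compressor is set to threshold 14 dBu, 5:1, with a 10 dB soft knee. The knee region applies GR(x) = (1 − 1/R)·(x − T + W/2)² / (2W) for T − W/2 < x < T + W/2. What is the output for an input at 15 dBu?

x − T + W/2 = 15 − 14 + 5 = 6.
GR = (1 − 1/5) × 6² / 20 = 0.8 × 36 / 20 = 1.44 dB.
Output = 15 − 1.44 = 13.56 dBu.

13.56 dBu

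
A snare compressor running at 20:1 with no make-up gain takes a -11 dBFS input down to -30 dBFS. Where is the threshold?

Gain reduction = -11 − (-30) = 19 dB; output overshoot = GR / (R − 1) = 19 / 19 = 1 dB.
Threshold = output − output overshoot = -30 − 1 = -31 dBFS.

-31 dBFS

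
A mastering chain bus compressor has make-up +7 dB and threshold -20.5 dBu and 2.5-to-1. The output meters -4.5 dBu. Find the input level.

Stripping the +7 dB make-up gives -11.5 dBu at the gain stage.
That's 9 dB above the -20.5 dBu threshold.
Undo the ratio: input overshoot = 9 × 2.5 = 22.5 dB, giving input = 2 dBu.

2 dBu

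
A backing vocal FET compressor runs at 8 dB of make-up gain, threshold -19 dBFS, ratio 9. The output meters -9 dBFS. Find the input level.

Stripping the +8 dB make-up gives -17 dBFS at the gain stage.
The compressed level sits -17 − (-19) = 2 dB over threshold.
Input overshoot = R × output overshoot = 18 dB → input = -19 + 18 = -1 dBFS.

-1 dBFS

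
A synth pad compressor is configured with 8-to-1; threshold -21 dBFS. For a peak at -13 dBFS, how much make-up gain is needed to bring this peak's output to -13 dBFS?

7 dB

Without make-up, output = threshold + overshoot/8 = -21 + 1 = -20 dBFS.
Gap to target: 7 dB.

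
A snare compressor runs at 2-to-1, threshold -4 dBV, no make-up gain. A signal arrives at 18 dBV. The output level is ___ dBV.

7 dBV

Overshoot: 18 − (-4) = 22 dB.
The 22 dB excess becomes 11 dB after 2:1 reduction.
So the level is -4 + 11 = 7 dBV.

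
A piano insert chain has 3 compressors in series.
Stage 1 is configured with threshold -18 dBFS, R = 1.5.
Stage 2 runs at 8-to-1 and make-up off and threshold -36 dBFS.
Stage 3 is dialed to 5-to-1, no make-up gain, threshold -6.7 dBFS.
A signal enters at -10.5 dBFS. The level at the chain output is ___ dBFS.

-33.125 dBFS

Stage 1: overshoot 7.5 dB → 7.5/1.5 = 5 dB → -13 dBFS.
Stage 2: 23 dB above -36 dBFS, reduced 8:1 to 2.875 dB above → -33.125 dBFS.
Stage 3: below threshold (-33.125 ≤ -6.7); passes unchanged; output -33.125 dBFS.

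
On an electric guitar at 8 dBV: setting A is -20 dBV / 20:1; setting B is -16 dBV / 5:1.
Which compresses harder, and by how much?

A: overshoot 28 dB → output overshoot 1.4 dB → GR 26.6 dB.
B: overshoot 24 dB → output overshoot 4.8 dB → GR 19.2 dB.
A applies 7.4 dB more gain reduction.

A, by 7.4 dB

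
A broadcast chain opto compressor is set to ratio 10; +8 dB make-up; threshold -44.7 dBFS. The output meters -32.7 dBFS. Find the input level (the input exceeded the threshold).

-4.7 dBFS

Stripping the +8 dB make-up gives -40.7 dBFS at the gain stage.
That's 4 dB above the -44.7 dBFS threshold.
Undo the ratio: input overshoot = 4 × 10 = 40 dB, giving input = -4.7 dBFS.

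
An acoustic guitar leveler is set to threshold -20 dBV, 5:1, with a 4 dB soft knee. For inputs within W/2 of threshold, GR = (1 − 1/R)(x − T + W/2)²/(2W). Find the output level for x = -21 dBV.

x − T + W/2 = -21 − (-20) + 2 = 1.
GR = (1 − 1/5) × 1² / 8 = 0.8 × 1 / 8 = 0.1 dB.
Output = -21 − 0.1 = -21.1 dBV.

-21.1 dBV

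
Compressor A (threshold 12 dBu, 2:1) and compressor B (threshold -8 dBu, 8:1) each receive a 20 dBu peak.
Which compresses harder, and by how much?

B, by 20.5 dB

A: 8 dB over, compressed to 4 dB over, so 4 dB of GR.
B: 28 dB over, compressed to 3.5 dB over, so 24.5 dB of GR.
B applies 20.5 dB more gain reduction.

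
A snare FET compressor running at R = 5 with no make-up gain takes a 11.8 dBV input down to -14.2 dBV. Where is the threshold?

-20.7 dBV

Input is 32.5 dB above T (since output overshoot × R = input overshoot: (-14.2 − T)·5 = 11.8 − T gives T = -20.7 dBV).
Check: -20.7 + (11.8 − (-20.7))/5 = -20.7 + 6.5 = -14.2 dBV. ✓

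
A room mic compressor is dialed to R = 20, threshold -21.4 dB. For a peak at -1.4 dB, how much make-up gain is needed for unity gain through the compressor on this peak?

Without make-up, output = threshold + overshoot/20 = -21.4 + 1 = -20.4 dB.
Gap to target: 19 dB.

19 dB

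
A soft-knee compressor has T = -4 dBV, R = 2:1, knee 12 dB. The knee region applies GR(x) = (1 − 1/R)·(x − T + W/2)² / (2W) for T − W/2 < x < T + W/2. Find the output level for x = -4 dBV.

x − T + W/2 = -4 − (-4) + 6 = 6.
GR = (1 − 1/2) × 6² / 24 = 0.5 × 36 / 24 = 0.75 dB.
Output = -4 − 0.75 = -4.75 dBV.

-4.75 dBV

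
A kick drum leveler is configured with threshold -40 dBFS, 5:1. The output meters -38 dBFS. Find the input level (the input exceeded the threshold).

Post-compression overshoot = -38 − (-40) = 2 dB.
Undo the ratio: input overshoot = 2 × 5 = 10 dB, giving input = -30 dBFS.

-30 dBFS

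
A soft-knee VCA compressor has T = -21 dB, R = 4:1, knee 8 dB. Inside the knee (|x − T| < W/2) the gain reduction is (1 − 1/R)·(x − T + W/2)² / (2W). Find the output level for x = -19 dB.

-20.6875 dB

x − T + W/2 = -19 − (-21) + 4 = 6.
GR = (1 − 1/4) × 6² / 16 = 0.75 × 36 / 16 = 1.6875 dB.
Output = -19 − 1.6875 = -20.6875 dB.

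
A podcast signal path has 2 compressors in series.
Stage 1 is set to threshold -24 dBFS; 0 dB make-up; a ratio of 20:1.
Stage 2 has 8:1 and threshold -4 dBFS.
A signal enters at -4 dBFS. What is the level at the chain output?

Stage 1: -4 dBFS is 20 dB over -24 dBFS; at 20:1 that becomes 1 dB over, giving -23 dBFS.
Stage 2: -23 dBFS is at or below the -4 dBFS threshold — no compression; output -23 dBFS.

-23 dBFS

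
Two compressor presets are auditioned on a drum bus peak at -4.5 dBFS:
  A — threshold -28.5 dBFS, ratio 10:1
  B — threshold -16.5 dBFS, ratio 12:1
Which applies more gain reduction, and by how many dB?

A: overshoot 24 dB → output overshoot 2.4 dB → GR 21.6 dB.
B: overshoot 12 dB → output overshoot 1 dB → GR 11 dB.
Difference: 10.6 dB in favour of A.

A, by 10.6 dB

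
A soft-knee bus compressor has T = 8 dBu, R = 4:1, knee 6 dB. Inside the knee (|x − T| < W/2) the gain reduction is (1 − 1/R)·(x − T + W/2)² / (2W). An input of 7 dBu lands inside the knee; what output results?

6.75 dBu

x − T + W/2 = 7 − 8 + 3 = 2.
GR = (1 − 1/4) × 2² / 12 = 0.75 × 4 / 12 = 0.25 dB.
Output = 7 − 0.25 = 6.75 dBu.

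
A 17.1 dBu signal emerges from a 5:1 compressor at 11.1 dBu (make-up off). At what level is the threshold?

Let T be the threshold. Output overshoot = (input overshoot)/R, so 11.1 − T = (17.1 − T)/5.
5·(11.1 − T) = 17.1 − T → 4·T = 55.5 − 17.1 = 38.4.
T = 38.4/4 = 9.6 dBu.

9.6 dBu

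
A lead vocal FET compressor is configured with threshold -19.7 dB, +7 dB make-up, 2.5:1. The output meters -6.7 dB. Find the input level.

-4.7 dB

Remove make-up: -6.7 − 7 = -13.7 dB.
That's 6 dB above the -19.7 dB threshold.
Input overshoot = R × output overshoot = 15 dB → input = -19.7 + 15 = -4.7 dB.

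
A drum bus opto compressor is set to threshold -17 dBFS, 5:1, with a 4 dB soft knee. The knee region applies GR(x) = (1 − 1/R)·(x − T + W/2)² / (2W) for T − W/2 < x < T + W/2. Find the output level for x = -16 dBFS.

x − T + W/2 = -16 − (-17) + 2 = 3.
GR = (1 − 1/5) × 3² / 8 = 0.8 × 9 / 8 = 0.9 dB.
Output = -16 − 0.9 = -16.9 dBFS.

-16.9 dBFS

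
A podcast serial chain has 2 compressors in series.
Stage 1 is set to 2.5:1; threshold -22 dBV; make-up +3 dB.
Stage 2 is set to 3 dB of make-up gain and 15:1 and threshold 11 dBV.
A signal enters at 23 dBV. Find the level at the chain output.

2 dBV

Stage 1: 45 dB above -22 dBV, reduced 2.5:1 to 18 dB above → -4 dBV; +3 dB make-up → -1 dBV.
Stage 2: -1 dBV is at or below the 11 dBV threshold — no compression; make-up brings it to 2 dBV.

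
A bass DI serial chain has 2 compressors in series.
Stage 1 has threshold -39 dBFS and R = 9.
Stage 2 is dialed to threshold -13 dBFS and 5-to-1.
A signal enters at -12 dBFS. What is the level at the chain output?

Stage 1: overshoot 27 dB → 27/9 = 3 dB → -36 dBFS.
Stage 2: below threshold (-36 ≤ -13); passes unchanged; output -36 dBFS.

-36 dBFS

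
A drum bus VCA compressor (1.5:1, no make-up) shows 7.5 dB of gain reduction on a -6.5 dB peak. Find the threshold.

-29 dB

Let T be the threshold. Output overshoot = (input overshoot)/R, so -14 − T = (-6.5 − T)/1.5.
1.5·(-14 − T) = -6.5 − T → 0.5·T = -21 − (-6.5) = -14.5.
T = -14.5/0.5 = -29 dB.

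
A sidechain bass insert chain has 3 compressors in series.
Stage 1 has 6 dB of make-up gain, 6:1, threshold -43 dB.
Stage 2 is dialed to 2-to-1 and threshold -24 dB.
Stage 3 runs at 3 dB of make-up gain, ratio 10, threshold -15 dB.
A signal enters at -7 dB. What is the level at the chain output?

Stage 1: overshoot 36 dB → 36/6 = 6 dB → -37 dB; +6 dB make-up → -31 dB.
Stage 2: -31 dB is at or below the -24 dB threshold — no compression; output -31 dB.
Stage 3: -31 dB is at or below the -15 dB threshold — no compression; make-up brings it to -28 dB.

-28 dB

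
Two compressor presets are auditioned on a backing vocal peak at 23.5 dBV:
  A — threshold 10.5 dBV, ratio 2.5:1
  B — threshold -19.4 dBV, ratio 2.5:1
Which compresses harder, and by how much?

A: 13 dB over, compressed to 5.2 dB over, so 7.8 dB of GR.
B: 42.9 dB over, compressed to 17.16 dB over, so 25.74 dB of GR.
B applies 17.94 dB more gain reduction.

B, by 17.94 dB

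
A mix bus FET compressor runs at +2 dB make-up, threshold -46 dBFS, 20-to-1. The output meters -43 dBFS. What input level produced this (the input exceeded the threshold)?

Before make-up, the level was -43 − 2 = -45 dBFS.
That's 1 dB above the -46 dBFS threshold.
Before 20:1 compression the overshoot was 1 × 20 = 20 dB, so input = -46 + 20 = -26 dBFS.

-26 dBFS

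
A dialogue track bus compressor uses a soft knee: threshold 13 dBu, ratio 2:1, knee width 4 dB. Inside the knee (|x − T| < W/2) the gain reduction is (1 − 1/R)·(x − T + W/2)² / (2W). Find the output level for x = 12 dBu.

x − T + W/2 = 12 − 13 + 2 = 1.
GR = (1 − 1/2) × 1² / 8 = 0.5 × 1 / 8 = 0.0625 dB.
Output = 12 − 0.0625 = 11.9375 dBu.

11.9375 dBu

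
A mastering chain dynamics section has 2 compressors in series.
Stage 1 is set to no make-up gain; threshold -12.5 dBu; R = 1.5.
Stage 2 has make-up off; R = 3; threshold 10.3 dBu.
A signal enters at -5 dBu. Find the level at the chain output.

-7.5 dBu

Stage 1: 7.5 dB above -12.5 dBu, reduced 1.5:1 to 5 dB above → -7.5 dBu.
Stage 2: -7.5 dBu is at or below the 10.3 dBu threshold — no compression; output -7.5 dBu.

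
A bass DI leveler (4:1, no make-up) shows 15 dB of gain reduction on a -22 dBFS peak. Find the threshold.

Input is 20 dB above T (since output overshoot × R = input overshoot: (-37 − T)·4 = -22 − T gives T = -42 dBFS).
Check: -42 + (-22 − (-42))/4 = -42 + 5 = -37 dBFS. ✓

-42 dBFS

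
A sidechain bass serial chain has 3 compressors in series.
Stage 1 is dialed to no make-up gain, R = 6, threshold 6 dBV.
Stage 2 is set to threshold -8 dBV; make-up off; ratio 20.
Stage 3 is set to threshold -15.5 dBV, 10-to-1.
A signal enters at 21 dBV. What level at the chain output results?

-14.6675 dBV

Stage 1: 21 dBV is 15 dB over 6 dBV; at 6:1 that becomes 2.5 dB over, giving 8.5 dBV.
Stage 2: overshoot 16.5 dB → 16.5/20 = 0.825 dB → -7.175 dBV.
Stage 3: -7.175 dBV is 8.325 dB over -15.5 dBV; at 10:1 that becomes 0.8325 dB over, giving -14.6675 dBV.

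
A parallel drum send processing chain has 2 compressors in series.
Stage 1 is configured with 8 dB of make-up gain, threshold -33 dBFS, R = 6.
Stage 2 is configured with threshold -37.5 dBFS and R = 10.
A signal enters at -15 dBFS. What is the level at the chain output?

-35.95 dBFS

Stage 1: overshoot 18 dB → 18/6 = 3 dB → -30 dBFS; +8 dB make-up → -22 dBFS.
Stage 2: -22 dBFS is 15.5 dB over -37.5 dBFS; at 10:1 that becomes 1.55 dB over, giving -35.95 dBFS.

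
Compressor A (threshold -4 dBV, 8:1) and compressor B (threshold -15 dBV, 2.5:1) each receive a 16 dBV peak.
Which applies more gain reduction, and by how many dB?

A: overshoot 20 dB → output overshoot 2.5 dB → GR 17.5 dB.
B: overshoot 31 dB → output overshoot 12.4 dB → GR 18.6 dB.
B applies 1.1 dB more gain reduction.

B, by 1.1 dB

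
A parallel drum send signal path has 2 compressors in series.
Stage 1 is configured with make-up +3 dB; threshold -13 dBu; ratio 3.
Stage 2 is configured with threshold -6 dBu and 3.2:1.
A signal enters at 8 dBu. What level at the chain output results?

Stage 1: 8 dBu is 21 dB over -13 dBu; at 3:1 that becomes 7 dB over, giving -6 dBu; +3 dB make-up → -3 dBu.
Stage 2: -3 dBu is 3 dB over -6 dBu; at 3.2:1 that becomes 0.9375 dB over, giving -5.0625 dBu.

-5.0625 dBu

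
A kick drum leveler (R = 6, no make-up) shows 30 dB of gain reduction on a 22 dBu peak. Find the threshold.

Input is 36 dB above T (since output overshoot × R = input overshoot: (-8 − T)·6 = 22 − T gives T = -14 dBu).
Check: -14 + (22 − (-14))/6 = -14 + 6 = -8 dBu. ✓

-14 dBu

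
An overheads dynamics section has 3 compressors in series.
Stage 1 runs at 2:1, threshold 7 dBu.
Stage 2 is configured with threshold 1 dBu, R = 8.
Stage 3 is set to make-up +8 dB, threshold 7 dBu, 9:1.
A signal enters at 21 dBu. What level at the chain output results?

10.625 dBu

Stage 1: 14 dB above 7 dBu, reduced 2:1 to 7 dB above → 14 dBu.
Stage 2: overshoot 13 dB → 13/8 = 1.625 dB → 2.625 dBu.
Stage 3: 2.625 dBu ≤ 7 dBu, so stage 3 doesn't engage; make-up brings it to 10.625 dBu.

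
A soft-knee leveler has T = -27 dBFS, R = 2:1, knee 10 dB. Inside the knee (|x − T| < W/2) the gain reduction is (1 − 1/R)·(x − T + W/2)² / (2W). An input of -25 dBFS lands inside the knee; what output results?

-26.225 dBFS

x − T + W/2 = -25 − (-27) + 5 = 7.
GR = (1 − 1/2) × 7² / 20 = 0.5 × 49 / 20 = 1.225 dB.
Output = -25 − 1.225 = -26.225 dBFS.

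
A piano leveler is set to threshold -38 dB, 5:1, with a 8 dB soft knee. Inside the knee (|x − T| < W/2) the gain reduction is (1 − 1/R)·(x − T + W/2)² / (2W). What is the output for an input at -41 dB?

-41.05 dB

x − T + W/2 = -41 − (-38) + 4 = 1.
GR = (1 − 1/5) × 1² / 16 = 0.8 × 1 / 16 = 0.05 dB.
Output = -41 − 0.05 = -41.05 dB.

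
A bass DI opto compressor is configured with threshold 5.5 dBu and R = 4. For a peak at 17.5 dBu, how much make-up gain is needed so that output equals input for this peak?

9 dB

The peak compresses to 5.5 + 12/4 = 8.5 dBu.
To reach 17.5 dBu requires 17.5 − 8.5 = 9 dB of make-up.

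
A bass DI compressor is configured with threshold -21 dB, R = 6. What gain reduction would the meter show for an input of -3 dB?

15 dB

-3 dB exceeds the threshold by 18 dB.
At 6:1, output sits 18/6 = 3 dB above threshold.
Gain reduction = 18 − 3 = 15 dB.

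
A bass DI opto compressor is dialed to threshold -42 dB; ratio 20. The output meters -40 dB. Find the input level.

-2 dB

Post-compression overshoot = -40 − (-42) = 2 dB.
Before 20:1 compression the overshoot was 2 × 20 = 40 dB, so input = -42 + 40 = -2 dB.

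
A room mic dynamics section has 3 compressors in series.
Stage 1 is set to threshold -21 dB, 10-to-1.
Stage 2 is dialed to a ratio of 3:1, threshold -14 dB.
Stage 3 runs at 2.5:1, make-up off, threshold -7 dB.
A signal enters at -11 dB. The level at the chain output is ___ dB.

-20 dB

Stage 1: -11 dB is 10 dB over -21 dB; at 10:1 that becomes 1 dB over, giving -20 dB.
Stage 2: -20 dB ≤ -14 dB, so stage 2 doesn't engage; output -20 dB.
Stage 3: -20 dB is at or below the -7 dB threshold — no compression; output -20 dB.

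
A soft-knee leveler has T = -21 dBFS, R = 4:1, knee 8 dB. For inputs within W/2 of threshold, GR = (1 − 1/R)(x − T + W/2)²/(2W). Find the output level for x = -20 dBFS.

-21.171875 dBFS

x − T + W/2 = -20 − (-21) + 4 = 5.
GR = (1 − 1/4) × 5² / 16 = 0.75 × 25 / 16 = 1.171875 dB.
Output = -20 − 1.171875 = -21.171875 dBFS.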